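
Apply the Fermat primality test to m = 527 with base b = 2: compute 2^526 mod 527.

2^1 ≡ 2 (mod 527)
2^2 ≡ 2^2 = 4 ≡ 4 (mod 527)
2^4 ≡ 4^2 = 16 ≡ 16 (mod 527)
2^8 ≡ 16^2 = 256 ≡ 256 (mod 527)
2^16 ≡ 256^2 = 65536 ≡ 188 (mod 527)
2^32 ≡ 188^2 = 35344 ≡ 35 (mod 527)
2^64 ≡ 35^2 = 1225 ≡ 171 (mod 527)
2^128 ≡ 171^2 = 29241 ≡ 256 (mod 527)
2^256 ≡ 256^2 = 65536 ≡ 188 (mod 527)
2^512 ≡ 188^2 = 35344 ≡ 35 (mod 527)
526 = 512 + 8 + 4 + 2 in binary powers of 2.
So 2^526 ≡ 35 · 256 · 16 · 4 ≡ 64 (mod 527).
Since 64 ≠ 1, base 2 is a Fermat witness: 527 is composite.

64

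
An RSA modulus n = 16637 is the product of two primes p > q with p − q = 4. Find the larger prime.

Since p = q + 4, we have 16637 = q(q + 4), so q² + 4q − 16637 = 0.
Discriminant: 4² + 4·16637 = 16 + 66548 = 66564; √66564 = 258.
q = (−4 + 258)/2 = 127, and p = q + 4 = 131.
Check: 127 · 131 = 16637.

131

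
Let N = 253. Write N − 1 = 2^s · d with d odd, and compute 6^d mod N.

18

253 − 1 = 252 = 2^2 · 63, so d = 63.
6^1 ≡ 6 (mod 253)
6^2 ≡ 6^2 = 36 ≡ 36 (mod 253)
6^4 ≡ 36^2 = 1296 ≡ 31 (mod 253)
6^8 ≡ 31^2 = 961 ≡ 202 (mod 253)
6^16 ≡ 202^2 = 40804 ≡ 71 (mod 253)
6^32 ≡ 71^2 = 5041 ≡ 234 (mod 253)
63 = 32 + 16 + 8 + 4 + 2 + 1 in binary powers of 2.
So 6^63 ≡ 234 · 71 · 202 · 31 · 36 · 6 ≡ 18 (mod 253).
Squaring chain: 18 → 71; never reaches −1, so base 6 is a Miller–Rabin witness that 253 is composite.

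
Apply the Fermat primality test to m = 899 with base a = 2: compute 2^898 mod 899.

845

2^1 ≡ 2 (mod 899)
2^2 ≡ 2^2 = 4 ≡ 4 (mod 899)
2^4 ≡ 4^2 = 16 ≡ 16 (mod 899)
2^8 ≡ 16^2 = 256 ≡ 256 (mod 899)
2^16 ≡ 256^2 = 65536 ≡ 808 (mod 899)
2^32 ≡ 808^2 = 652864 ≡ 190 (mod 899)
2^64 ≡ 190^2 = 36100 ≡ 140 (mod 899)
2^128 ≡ 140^2 = 19600 ≡ 721 (mod 899)
2^256 ≡ 721^2 = 519841 ≡ 219 (mod 899)
2^512 ≡ 219^2 = 47961 ≡ 314 (mod 899)
898 = 512 + 256 + 128 + 2 in binary powers of 2.
So 2^898 ≡ 314 · 219 · 721 · 4 ≡ 845 (mod 899).
Since 845 ≠ 1, base 2 is a Fermat witness: 899 is composite.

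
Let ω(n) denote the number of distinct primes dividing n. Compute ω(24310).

24310 = 2 · 12155
12155 = 5 · 2431
2431 = 11 · 221
221 = 13 · 17
24310 = 2 · 5 · 11 · 13 · 17, which has 5 distinct prime factors.

5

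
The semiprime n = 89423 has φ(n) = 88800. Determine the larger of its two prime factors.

401

φ(n) = (p−1)(q−1) = n − (p+q) + 1, so p + q = 89423 − 88800 + 1 = 624.
p and q are the roots of t² − 624t + 89423 = 0.
Discriminant: 624² − 4·89423 = 389376 − 357692 = 31684; √31684 = 178.
q = (624 − 178)/2 = 223, p = (624 + 178)/2 = 401.
Check: 223 · 401 = 89423.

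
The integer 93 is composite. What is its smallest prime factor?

3

93 is odd.
Digit sum 12, divisible by 3.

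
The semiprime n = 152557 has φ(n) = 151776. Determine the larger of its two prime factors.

φ(n) = (p−1)(q−1) = n − (p+q) + 1, so p + q = 152557 − 151776 + 1 = 782.
p and q are the roots of t² − 782t + 152557 = 0.
Discriminant: 782² − 4·152557 = 611524 − 610228 = 1296; √1296 = 36.
q = (782 − 36)/2 = 373, p = (782 + 36)/2 = 409.
Check: 373 · 409 = 152557.

409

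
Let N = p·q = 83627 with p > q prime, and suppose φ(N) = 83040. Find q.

φ(n) = (p−1)(q−1) = n − (p+q) + 1, so p + q = 83627 − 83040 + 1 = 588.
p and q are the roots of t² − 588t + 83627 = 0.
Discriminant: 588² − 4·83627 = 345744 − 334508 = 11236; √11236 = 106.
q = (588 − 106)/2 = 241, p = (588 + 106)/2 = 347.
Check: 241 · 347 = 83627.

241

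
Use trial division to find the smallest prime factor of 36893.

79

36893 is odd.
Digit sum 29, not divisible by 3.
Ends in 3: not divisible by 5.
7: 36893 = 7·5270 + 3
11: 36893 = 11·3353 + 10
13: 36893 = 13·2837 + 12
17: 36893 = 17·2170 + 3
19: 36893 = 19·1941 + 14
23: 36893 = 23·1604 + 1
29: 36893 = 29·1272 + 5
31: 36893 = 31·1190 + 3
37: 36893 = 37·997 + 4
41: 36893 = 41·899 + 34
43: 36893 = 43·857 + 42
47: 36893 = 47·784 + 45
53: 36893 = 53·696 + 5
59: 36893 = 59·625 + 18
61: 36893 = 61·604 + 49
67: 36893 = 67·550 + 43
71: 36893 = 71·519 + 44
73: 36893 = 73·505 + 28
79: 36893 = 79·467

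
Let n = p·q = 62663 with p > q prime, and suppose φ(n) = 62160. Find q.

φ(n) = (p−1)(q−1) = n − (p+q) + 1, so p + q = 62663 − 62160 + 1 = 504.
p and q are the roots of t² − 504t + 62663 = 0.
Discriminant: 504² − 4·62663 = 254016 − 250652 = 3364; √3364 = 58.
q = (504 − 58)/2 = 223, p = (504 + 58)/2 = 281.
Check: 223 · 281 = 62663.

223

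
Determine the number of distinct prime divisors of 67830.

6

67830 = 2 · 33915
33915 = 3 · 11305
11305 = 5 · 2261
2261 = 7 · 323
323 = 17 · 19
67830 = 2 · 3 · 5 · 7 · 17 · 19, which has 6 distinct prime factors.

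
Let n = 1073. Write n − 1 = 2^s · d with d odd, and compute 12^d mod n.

423

1073 − 1 = 1072 = 2^4 · 67, so d = 67.
12^1 ≡ 12 (mod 1073)
12^2 ≡ 12^2 = 144 ≡ 144 (mod 1073)
12^4 ≡ 144^2 = 20736 ≡ 349 (mod 1073)
12^8 ≡ 349^2 = 121801 ≡ 552 (mod 1073)
12^16 ≡ 552^2 = 304704 ≡ 1045 (mod 1073)
12^32 ≡ 1045^2 = 1092025 ≡ 784 (mod 1073)
12^64 ≡ 784^2 = 614656 ≡ 900 (mod 1073)
67 = 64 + 2 + 1 in binary powers of 2.
So 12^67 ≡ 900 · 144 · 12 ≡ 423 (mod 1073).
Squaring chain: 423 → 811 → 1045 → 784; never reaches −1, so base 12 is a Miller–Rabin witness that 1073 is composite.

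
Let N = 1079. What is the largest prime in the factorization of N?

1079 = 13 · 83
83 is prime.
So 1079 = 13 · 83; the largest prime factor is 83.

83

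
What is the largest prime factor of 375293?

375293 = 53 · 7081
7081 = 73 · 97
97 is prime.
So 375293 = 53 · 73 · 97; the largest prime factor is 97.

97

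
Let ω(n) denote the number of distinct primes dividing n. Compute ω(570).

4

570 = 2 · 285
285 = 3 · 95
95 = 5 · 19
570 = 2 · 3 · 5 · 19, which has 4 distinct prime factors.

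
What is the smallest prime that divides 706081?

706081 is odd.
Digit sum 22, not divisible by 3.
Ends in 1: not divisible by 5.
7: 706081 = 7·100868 + 5
11: 706081 = 11·64189 + 2
13: 706081 = 13·54313 + 12
17: 706081 = 17·41534 + 3
19: 706081 = 19·37162 + 3
23: 706081 = 23·30699 + 4
29: 706081 = 29·24347 + 18
31: 706081 = 31·22776 + 25
37: 706081 = 37·19083 + 10
41: 706081 = 41·17221 + 20
43: 706081 = 43·16420 + 21
47: 706081 = 47·15023

47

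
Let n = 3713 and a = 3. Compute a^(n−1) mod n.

1447

3^1 ≡ 3 (mod 3713)
3^2 ≡ 3^2 = 9 ≡ 9 (mod 3713)
3^4 ≡ 9^2 = 81 ≡ 81 (mod 3713)
3^8 ≡ 81^2 = 6561 ≡ 2848 (mod 3713)
3^16 ≡ 2848^2 = 8111104 ≡ 1912 (mod 3713)
3^32 ≡ 1912^2 = 3655744 ≡ 2152 (mod 3713)
3^64 ≡ 2152^2 = 4631104 ≡ 993 (mod 3713)
3^128 ≡ 993^2 = 986049 ≡ 2104 (mod 3713)
3^256 ≡ 2104^2 = 4426816 ≡ 920 (mod 3713)
3^512 ≡ 920^2 = 846400 ≡ 3549 (mod 3713)
3^1024 ≡ 3549^2 = 12595401 ≡ 905 (mod 3713)
3^2048 ≡ 905^2 = 819025 ≡ 2165 (mod 3713)
3712 = 2048 + 1024 + 512 + 128 in binary powers of 2.
So 3^3712 ≡ 2165 · 905 · 3549 · 2104 ≡ 1447 (mod 3713).
Since 1447 ≠ 1, base 3 is a Fermat witness: 3713 is composite.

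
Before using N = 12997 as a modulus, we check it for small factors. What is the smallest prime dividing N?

41

12997 is odd.
Digit sum 28, not divisible by 3.
Ends in 7: not divisible by 5.
7: 12997 = 7·1856 + 5
11: 12997 = 11·1181 + 6
13: 12997 = 13·999 + 10
17: 12997 = 17·764 + 9
19: 12997 = 19·684 + 1
23: 12997 = 23·565 + 2
29: 12997 = 29·448 + 5
31: 12997 = 31·419 + 8
37: 12997 = 37·351 + 10
41: 12997 = 41·317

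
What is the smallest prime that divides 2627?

37

2627 is odd.
Digit sum 17, not divisible by 3.
Ends in 7: not divisible by 5.
7: 2627 = 7·375 + 2
11: 2627 = 11·238 + 9
13: 2627 = 13·202 + 1
17: 2627 = 17·154 + 9
19: 2627 = 19·138 + 5
23: 2627 = 23·114 + 5
29: 2627 = 29·90 + 17
31: 2627 = 31·84 + 23
37: 2627 = 37·71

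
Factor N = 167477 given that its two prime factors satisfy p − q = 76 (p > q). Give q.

373

Since p = q + 76, we have 167477 = q(q + 76), so q² + 76q − 167477 = 0.
Discriminant: 76² + 4·167477 = 5776 + 669908 = 675684; √675684 = 822.
q = (−76 + 822)/2 = 373, and p = q + 76 = 449.
Check: 373 · 449 = 167477.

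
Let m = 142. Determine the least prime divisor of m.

142 is even: 2 divides it.

2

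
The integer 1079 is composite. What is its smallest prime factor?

1079 is odd.
Digit sum 17, not divisible by 3.
Ends in 9: not divisible by 5.
7: 1079 = 7·154 + 1
11: 1079 = 11·98 + 1
13: 1079 = 13·83

13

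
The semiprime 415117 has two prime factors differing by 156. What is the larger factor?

Since p = q + 156, we have 415117 = q(q + 156), so q² + 156q − 415117 = 0.
Discriminant: 156² + 4·415117 = 24336 + 1660468 = 1684804; √1684804 = 1298.
q = (−156 + 1298)/2 = 571, and p = q + 156 = 727.
Check: 571 · 727 = 415117.

727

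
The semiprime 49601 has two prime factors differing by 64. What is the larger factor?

257

Since p = q + 64, we have 49601 = q(q + 64), so q² + 64q − 49601 = 0.
Discriminant: 64² + 4·49601 = 4096 + 198404 = 202500; √202500 = 450.
q = (−64 + 450)/2 = 193, and p = q + 64 = 257.
Check: 193 · 257 = 49601.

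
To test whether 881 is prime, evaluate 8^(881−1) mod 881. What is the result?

1

8^1 ≡ 8 (mod 881)
8^2 ≡ 8^2 = 64 ≡ 64 (mod 881)
8^4 ≡ 64^2 = 4096 ≡ 572 (mod 881)
8^8 ≡ 572^2 = 327184 ≡ 333 (mod 881)
8^16 ≡ 333^2 = 110889 ≡ 764 (mod 881)
8^32 ≡ 764^2 = 583696 ≡ 474 (mod 881)
8^64 ≡ 474^2 = 224676 ≡ 21 (mod 881)
8^128 ≡ 21^2 = 441 ≡ 441 (mod 881)
8^256 ≡ 441^2 = 194481 ≡ 661 (mod 881)
8^512 ≡ 661^2 = 436921 ≡ 826 (mod 881)
880 = 512 + 256 + 64 + 32 + 16 in binary powers of 2.
So 8^880 ≡ 826 · 661 · 21 · 474 · 764 ≡ 1 (mod 881).
Since the result is 1, base 8 gives no evidence that 881 is composite.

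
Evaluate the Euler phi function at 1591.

Factor: 1591 = 37 · 43.
φ(1591) = (37−1) · (43−1) = 36 · 42 = 1512.

1512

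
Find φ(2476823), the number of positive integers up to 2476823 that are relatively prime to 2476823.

2420800

Factor: 2476823 = 101 · 137 · 179.
φ(2476823) = (101−1) · (137−1) · (179−1) = 100 · 136 · 178 = 2420800.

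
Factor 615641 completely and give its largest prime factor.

71

615641 = 13 · 47357
47357 = 23 · 2059
2059 = 29 · 71
71 is prime.
So 615641 = 13 · 23 · 29 · 71; the largest prime factor is 71.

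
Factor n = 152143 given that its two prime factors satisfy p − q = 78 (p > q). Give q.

353

Since p = q + 78, we have 152143 = q(q + 78), so q² + 78q − 152143 = 0.
Discriminant: 78² + 4·152143 = 6084 + 608572 = 614656; √614656 = 784.
q = (−78 + 784)/2 = 353, and p = q + 78 = 431.
Check: 353 · 431 = 152143.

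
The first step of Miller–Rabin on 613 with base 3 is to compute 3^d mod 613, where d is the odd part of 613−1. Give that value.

613 − 1 = 612 = 2^2 · 153, so d = 153.
3^1 ≡ 3 (mod 613)
3^2 ≡ 3^2 = 9 ≡ 9 (mod 613)
3^4 ≡ 9^2 = 81 ≡ 81 (mod 613)
3^8 ≡ 81^2 = 6561 ≡ 431 (mod 613)
3^16 ≡ 431^2 = 185761 ≡ 22 (mod 613)
3^32 ≡ 22^2 = 484 ≡ 484 (mod 613)
3^64 ≡ 484^2 = 234256 ≡ 90 (mod 613)
3^128 ≡ 90^2 = 8100 ≡ 131 (mod 613)
153 = 128 + 16 + 8 + 1 in binary powers of 2.
So 3^153 ≡ 131 · 22 · 431 · 3 ≡ 612 (mod 613).
Since 3^d ≡ 612 (mod 613), base 3 does not prove 613 composite.

612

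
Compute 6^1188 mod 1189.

6^1 ≡ 6 (mod 1189)
6^2 ≡ 6^2 = 36 ≡ 36 (mod 1189)
6^4 ≡ 36^2 = 1296 ≡ 107 (mod 1189)
6^8 ≡ 107^2 = 11449 ≡ 748 (mod 1189)
6^16 ≡ 748^2 = 559504 ≡ 674 (mod 1189)
6^32 ≡ 674^2 = 454276 ≡ 78 (mod 1189)
6^64 ≡ 78^2 = 6084 ≡ 139 (mod 1189)
6^128 ≡ 139^2 = 19321 ≡ 297 (mod 1189)
6^256 ≡ 297^2 = 88209 ≡ 223 (mod 1189)
6^512 ≡ 223^2 = 49729 ≡ 980 (mod 1189)
6^1024 ≡ 980^2 = 960400 ≡ 877 (mod 1189)
1188 = 1024 + 128 + 32 + 4 in binary powers of 2.
So 6^1188 ≡ 877 · 297 · 78 · 107 ≡ 605 (mod 1189).
Since 605 ≠ 1, base 6 is a Fermat witness: 1189 is composite.

605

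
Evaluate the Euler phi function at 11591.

11352

Factor: 11591 = 67 · 173.
φ(11591) = (67−1) · (173−1) = 66 · 172 = 11352.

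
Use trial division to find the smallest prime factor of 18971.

61

18971 is odd.
Digit sum 26, not divisible by 3.
Ends in 1: not divisible by 5.
7: 18971 = 7·2710 + 1
11: 18971 = 11·1724 + 7
13: 18971 = 13·1459 + 4
17: 18971 = 17·1115 + 16
19: 18971 = 19·998 + 9
23: 18971 = 23·824 + 19
29: 18971 = 29·654 + 5
31: 18971 = 31·611 + 30
37: 18971 = 37·512 + 27
41: 18971 = 41·462 + 29
43: 18971 = 43·441 + 8
47: 18971 = 47·403 + 30
53: 18971 = 53·357 + 50
59: 18971 = 59·321 + 32
61: 18971 = 61·311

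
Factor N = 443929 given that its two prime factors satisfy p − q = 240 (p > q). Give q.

557

Since p = q + 240, we have 443929 = q(q + 240), so q² + 240q − 443929 = 0.
Discriminant: 240² + 4·443929 = 57600 + 1775716 = 1833316; √1833316 = 1354.
q = (−240 + 1354)/2 = 557, and p = q + 240 = 797.
Check: 557 · 797 = 443929.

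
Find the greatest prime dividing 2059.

71

2059 = 29 · 71
71 is prime.
So 2059 = 29 · 71; the largest prime factor is 71.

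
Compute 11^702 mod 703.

1

11^1 ≡ 11 (mod 703)
11^2 ≡ 11^2 = 121 ≡ 121 (mod 703)
11^4 ≡ 121^2 = 14641 ≡ 581 (mod 703)
11^8 ≡ 581^2 = 337561 ≡ 121 (mod 703)
11^16 ≡ 121^2 = 14641 ≡ 581 (mod 703)
11^32 ≡ 581^2 = 337561 ≡ 121 (mod 703)
11^64 ≡ 121^2 = 14641 ≡ 581 (mod 703)
11^128 ≡ 581^2 = 337561 ≡ 121 (mod 703)
11^256 ≡ 121^2 = 14641 ≡ 581 (mod 703)
11^512 ≡ 581^2 = 337561 ≡ 121 (mod 703)
702 = 512 + 128 + 32 + 16 + 8 + 4 + 2 in binary powers of 2.
So 11^702 ≡ 121 · 121 · 121 · 581 · 121 · 581 · 121 ≡ 1 (mod 703).
Since the result is 1, base 11 gives no evidence that 703 is composite.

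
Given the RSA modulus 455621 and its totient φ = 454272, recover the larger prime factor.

677

φ(n) = (p−1)(q−1) = n − (p+q) + 1, so p + q = 455621 − 454272 + 1 = 1350.
p and q are the roots of t² − 1350t + 455621 = 0.
Discriminant: 1350² − 4·455621 = 1822500 − 1822484 = 16; √16 = 4.
q = (1350 − 4)/2 = 673, p = (1350 + 4)/2 = 677.
Check: 673 · 677 = 455621.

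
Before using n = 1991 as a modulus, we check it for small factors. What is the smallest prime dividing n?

11

1991 is odd.
Digit sum 20, not divisible by 3.
Ends in 1: not divisible by 5.
7: 1991 = 7·284 + 3
11: 1991 = 11·181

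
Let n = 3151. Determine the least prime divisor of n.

3151 is odd.
Digit sum 10, not divisible by 3.
Ends in 1: not divisible by 5.
7: 3151 = 7·450 + 1
11: 3151 = 11·286 + 5
13: 3151 = 13·242 + 5
17: 3151 = 17·185 + 6
19: 3151 = 19·165 + 16
23: 3151 = 23·137

23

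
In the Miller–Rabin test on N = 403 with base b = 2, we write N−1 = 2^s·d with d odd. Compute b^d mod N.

343

403 − 1 = 402 = 2^1 · 201, so d = 201.
2^1 ≡ 2 (mod 403)
2^2 ≡ 2^2 = 4 ≡ 4 (mod 403)
2^4 ≡ 4^2 = 16 ≡ 16 (mod 403)
2^8 ≡ 16^2 = 256 ≡ 256 (mod 403)
2^16 ≡ 256^2 = 65536 ≡ 250 (mod 403)
2^32 ≡ 250^2 = 62500 ≡ 35 (mod 403)
2^64 ≡ 35^2 = 1225 ≡ 16 (mod 403)
2^128 ≡ 16^2 = 256 ≡ 256 (mod 403)
201 = 128 + 64 + 8 + 1 in binary powers of 2.
So 2^201 ≡ 256 · 16 · 256 · 2 ≡ 343 (mod 403).
Squaring chain: 343; never reaches −1, so base 2 is a Miller–Rabin witness that 403 is composite.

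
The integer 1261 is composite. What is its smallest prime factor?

1261 is odd.
Digit sum 10, not divisible by 3.
Ends in 1: not divisible by 5.
7: 1261 = 7·180 + 1
11: 1261 = 11·114 + 7
13: 1261 = 13·97

13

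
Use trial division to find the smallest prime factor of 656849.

19

656849 is odd.
Digit sum 38, not divisible by 3.
Ends in 9: not divisible by 5.
7: 656849 = 7·93835 + 4
11: 656849 = 11·59713 + 6
13: 656849 = 13·50526 + 11
17: 656849 = 17·38638 + 3
19: 656849 = 19·34571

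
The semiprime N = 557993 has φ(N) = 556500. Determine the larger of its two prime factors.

φ(n) = (p−1)(q−1) = n − (p+q) + 1, so p + q = 557993 − 556500 + 1 = 1494.
p and q are the roots of t² − 1494t + 557993 = 0.
Discriminant: 1494² − 4·557993 = 2232036 − 2231972 = 64; √64 = 8.
q = (1494 − 8)/2 = 743, p = (1494 + 8)/2 = 751.
Check: 743 · 751 = 557993.

751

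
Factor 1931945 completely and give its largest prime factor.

79

1931945 = 5 · 386389
386389 = 67 · 5767
5767 = 73 · 79
79 is prime.
So 1931945 = 5 · 67 · 73 · 79; the largest prime factor is 79.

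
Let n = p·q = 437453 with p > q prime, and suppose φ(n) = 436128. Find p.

709

φ(n) = (p−1)(q−1) = n − (p+q) + 1, so p + q = 437453 − 436128 + 1 = 1326.
p and q are the roots of t² − 1326t + 437453 = 0.
Discriminant: 1326² − 4·437453 = 1758276 − 1749812 = 8464; √8464 = 92.
q = (1326 − 92)/2 = 617, p = (1326 + 92)/2 = 709.
Check: 617 · 709 = 437453.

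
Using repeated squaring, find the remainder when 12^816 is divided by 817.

704

12^1 ≡ 12 (mod 817)
12^2 ≡ 12^2 = 144 ≡ 144 (mod 817)
12^4 ≡ 144^2 = 20736 ≡ 311 (mod 817)
12^8 ≡ 311^2 = 96721 ≡ 315 (mod 817)
12^16 ≡ 315^2 = 99225 ≡ 368 (mod 817)
12^32 ≡ 368^2 = 135424 ≡ 619 (mod 817)
12^64 ≡ 619^2 = 383161 ≡ 805 (mod 817)
12^128 ≡ 805^2 = 648025 ≡ 144 (mod 817)
12^256 ≡ 144^2 = 20736 ≡ 311 (mod 817)
12^512 ≡ 311^2 = 96721 ≡ 315 (mod 817)
816 = 512 + 256 + 32 + 16 in binary powers of 2.
So 12^816 ≡ 315 · 311 · 619 · 368 ≡ 704 (mod 817).
Since 704 ≠ 1, base 12 is a Fermat witness: 817 is composite.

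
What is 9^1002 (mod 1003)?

676

9^1 ≡ 9 (mod 1003)
9^2 ≡ 9^2 = 81 ≡ 81 (mod 1003)
9^4 ≡ 81^2 = 6561 ≡ 543 (mod 1003)
9^8 ≡ 543^2 = 294849 ≡ 970 (mod 1003)
9^16 ≡ 970^2 = 940900 ≡ 86 (mod 1003)
9^32 ≡ 86^2 = 7396 ≡ 375 (mod 1003)
9^64 ≡ 375^2 = 140625 ≡ 205 (mod 1003)
9^128 ≡ 205^2 = 42025 ≡ 902 (mod 1003)
9^256 ≡ 902^2 = 813604 ≡ 171 (mod 1003)
9^512 ≡ 171^2 = 29241 ≡ 154 (mod 1003)
1002 = 512 + 256 + 128 + 64 + 32 + 8 + 2 in binary powers of 2.
So 9^1002 ≡ 154 · 171 · 902 · 205 · 375 · 970 · 81 ≡ 676 (mod 1003).
Since 676 ≠ 1, base 9 is a Fermat witness: 1003 is composite.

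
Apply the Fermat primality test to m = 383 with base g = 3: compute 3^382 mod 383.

3^1 ≡ 3 (mod 383)
3^2 ≡ 3^2 = 9 ≡ 9 (mod 383)
3^4 ≡ 9^2 = 81 ≡ 81 (mod 383)
3^8 ≡ 81^2 = 6561 ≡ 50 (mod 383)
3^16 ≡ 50^2 = 2500 ≡ 202 (mod 383)
3^32 ≡ 202^2 = 40804 ≡ 206 (mod 383)
3^64 ≡ 206^2 = 42436 ≡ 306 (mod 383)
3^128 ≡ 306^2 = 93636 ≡ 184 (mod 383)
3^256 ≡ 184^2 = 33856 ≡ 152 (mod 383)
382 = 256 + 64 + 32 + 16 + 8 + 4 + 2 in binary powers of 2.
So 3^382 ≡ 152 · 306 · 206 · 202 · 50 · 81 · 9 ≡ 1 (mod 383).
Since the result is 1, base 3 gives no evidence that 383 is composite.

1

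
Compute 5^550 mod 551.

5^1 ≡ 5 (mod 551)
5^2 ≡ 5^2 = 25 ≡ 25 (mod 551)
5^4 ≡ 25^2 = 625 ≡ 74 (mod 551)
5^8 ≡ 74^2 = 5476 ≡ 517 (mod 551)
5^16 ≡ 517^2 = 267289 ≡ 54 (mod 551)
5^32 ≡ 54^2 = 2916 ≡ 161 (mod 551)
5^64 ≡ 161^2 = 25921 ≡ 24 (mod 551)
5^128 ≡ 24^2 = 576 ≡ 25 (mod 551)
5^256 ≡ 25^2 = 625 ≡ 74 (mod 551)
5^512 ≡ 74^2 = 5476 ≡ 517 (mod 551)
550 = 512 + 32 + 4 + 2 in binary powers of 2.
So 5^550 ≡ 517 · 161 · 74 · 25 ≡ 480 (mod 551).
Since 480 ≠ 1, base 5 is a Fermat witness: 551 is composite.

480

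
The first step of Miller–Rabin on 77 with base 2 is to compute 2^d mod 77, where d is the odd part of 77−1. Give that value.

72

77 − 1 = 76 = 2^2 · 19, so d = 19.
2^1 ≡ 2 (mod 77)
2^2 ≡ 2^2 = 4 ≡ 4 (mod 77)
2^4 ≡ 4^2 = 16 ≡ 16 (mod 77)
2^8 ≡ 16^2 = 256 ≡ 25 (mod 77)
2^16 ≡ 25^2 = 625 ≡ 9 (mod 77)
19 = 16 + 2 + 1 in binary powers of 2.
So 2^19 ≡ 9 · 4 · 2 ≡ 72 (mod 77).
Squaring chain: 72 → 25; never reaches −1, so base 2 is a Miller–Rabin witness that 77 is composite.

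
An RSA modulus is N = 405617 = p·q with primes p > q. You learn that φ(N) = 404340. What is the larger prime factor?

691

φ(n) = (p−1)(q−1) = n − (p+q) + 1, so p + q = 405617 − 404340 + 1 = 1278.
p and q are the roots of t² − 1278t + 405617 = 0.
Discriminant: 1278² − 4·405617 = 1633284 − 1622468 = 10816; √10816 = 104.
q = (1278 − 104)/2 = 587, p = (1278 + 104)/2 = 691.
Check: 587 · 691 = 405617.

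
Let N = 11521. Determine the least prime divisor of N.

41

11521 is odd.
Digit sum 10, not divisible by 3.
Ends in 1: not divisible by 5.
7: 11521 = 7·1645 + 6
11: 11521 = 11·1047 + 4
13: 11521 = 13·886 + 3
17: 11521 = 17·677 + 12
19: 11521 = 19·606 + 7
23: 11521 = 23·500 + 21
29: 11521 = 29·397 + 8
31: 11521 = 31·371 + 20
37: 11521 = 37·311 + 14
41: 11521 = 41·281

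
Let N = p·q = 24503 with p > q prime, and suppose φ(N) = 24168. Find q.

107

φ(n) = (p−1)(q−1) = n − (p+q) + 1, so p + q = 24503 − 24168 + 1 = 336.
p and q are the roots of t² − 336t + 24503 = 0.
Discriminant: 336² − 4·24503 = 112896 − 98012 = 14884; √14884 = 122.
q = (336 − 122)/2 = 107, p = (336 + 122)/2 = 229.
Check: 107 · 229 = 24503.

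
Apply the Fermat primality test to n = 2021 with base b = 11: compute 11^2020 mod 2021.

11^1 ≡ 11 (mod 2021)
11^2 ≡ 11^2 = 121 ≡ 121 (mod 2021)
11^4 ≡ 121^2 = 14641 ≡ 494 (mod 2021)
11^8 ≡ 494^2 = 244036 ≡ 1516 (mod 2021)
11^16 ≡ 1516^2 = 2298256 ≡ 379 (mod 2021)
11^32 ≡ 379^2 = 143641 ≡ 150 (mod 2021)
11^64 ≡ 150^2 = 22500 ≡ 269 (mod 2021)
11^128 ≡ 269^2 = 72361 ≡ 1626 (mod 2021)
11^256 ≡ 1626^2 = 2643876 ≡ 408 (mod 2021)
11^512 ≡ 408^2 = 166464 ≡ 742 (mod 2021)
11^1024 ≡ 742^2 = 550564 ≡ 852 (mod 2021)
2020 = 1024 + 512 + 256 + 128 + 64 + 32 + 4 in binary powers of 2.
So 11^2020 ≡ 852 · 742 · 408 · 1626 · 269 · 150 · 494 ≡ 1741 (mod 2021).
Since 1741 ≠ 1, base 11 is a Fermat witness: 2021 is composite.

1741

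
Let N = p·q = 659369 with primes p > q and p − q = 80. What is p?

853

Since p = q + 80, we have 659369 = q(q + 80), so q² + 80q − 659369 = 0.
Discriminant: 80² + 4·659369 = 6400 + 2637476 = 2643876; √2643876 = 1626.
q = (−80 + 1626)/2 = 773, and p = q + 80 = 853.
Check: 773 · 853 = 659369.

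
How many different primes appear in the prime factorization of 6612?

4

6612 = 2^2 · 1653
1653 = 3 · 551
551 = 19 · 29
6612 = 2^2 · 3 · 19 · 29, which has 4 distinct prime factors.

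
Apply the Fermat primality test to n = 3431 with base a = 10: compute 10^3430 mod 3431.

10^1 ≡ 10 (mod 3431)
10^2 ≡ 10^2 = 100 ≡ 100 (mod 3431)
10^4 ≡ 100^2 = 10000 ≡ 3138 (mod 3431)
10^8 ≡ 3138^2 = 9847044 ≡ 74 (mod 3431)
10^16 ≡ 74^2 = 5476 ≡ 2045 (mod 3431)
10^32 ≡ 2045^2 = 4182025 ≡ 3067 (mod 3431)
10^64 ≡ 3067^2 = 9406489 ≡ 2118 (mod 3431)
10^128 ≡ 2118^2 = 4485924 ≡ 1607 (mod 3431)
10^256 ≡ 1607^2 = 2582449 ≡ 2337 (mod 3431)
10^512 ≡ 2337^2 = 5461569 ≡ 2848 (mod 3431)
10^1024 ≡ 2848^2 = 8111104 ≡ 220 (mod 3431)
10^2048 ≡ 220^2 = 48400 ≡ 366 (mod 3431)
3430 = 2048 + 1024 + 256 + 64 + 32 + 4 + 2 in binary powers of 2.
So 10^3430 ≡ 366 · 220 · 2337 · 2118 · 3067 · 3138 · 100 ≡ 1068 (mod 3431).
Since 1068 ≠ 1, base 10 is a Fermat witness: 3431 is composite.

1068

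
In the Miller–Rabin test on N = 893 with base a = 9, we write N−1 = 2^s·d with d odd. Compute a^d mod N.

460

893 − 1 = 892 = 2^2 · 223, so d = 223.
9^1 ≡ 9 (mod 893)
9^2 ≡ 9^2 = 81 ≡ 81 (mod 893)
9^4 ≡ 81^2 = 6561 ≡ 310 (mod 893)
9^8 ≡ 310^2 = 96100 ≡ 549 (mod 893)
9^16 ≡ 549^2 = 301401 ≡ 460 (mod 893)
9^32 ≡ 460^2 = 211600 ≡ 852 (mod 893)
9^64 ≡ 852^2 = 725904 ≡ 788 (mod 893)
9^128 ≡ 788^2 = 620944 ≡ 309 (mod 893)
223 = 128 + 64 + 16 + 8 + 4 + 2 + 1 in binary powers of 2.
So 9^223 ≡ 309 · 788 · 460 · 549 · 310 · 81 · 9 ≡ 460 (mod 893).
Squaring chain: 460 → 852; never reaches −1, so base 9 is a Miller–Rabin witness that 893 is composite.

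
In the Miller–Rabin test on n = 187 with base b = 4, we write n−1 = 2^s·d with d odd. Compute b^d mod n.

174

187 − 1 = 186 = 2^1 · 93, so d = 93.
4^1 ≡ 4 (mod 187)
4^2 ≡ 4^2 = 16 ≡ 16 (mod 187)
4^4 ≡ 16^2 = 256 ≡ 69 (mod 187)
4^8 ≡ 69^2 = 4761 ≡ 86 (mod 187)
4^16 ≡ 86^2 = 7396 ≡ 103 (mod 187)
4^32 ≡ 103^2 = 10609 ≡ 137 (mod 187)
4^64 ≡ 137^2 = 18769 ≡ 69 (mod 187)
93 = 64 + 16 + 8 + 4 + 1 in binary powers of 2.
So 4^93 ≡ 69 · 103 · 86 · 69 · 4 ≡ 174 (mod 187).
Squaring chain: 174; never reaches −1, so base 4 is a Miller–Rabin witness that 187 is composite.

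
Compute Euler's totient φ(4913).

4624

Factor: 4913 = 17^3.
φ(4913) = 17^2·(17−1) = 4624.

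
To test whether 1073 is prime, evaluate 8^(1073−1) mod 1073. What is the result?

8^1 ≡ 8 (mod 1073)
8^2 ≡ 8^2 = 64 ≡ 64 (mod 1073)
8^4 ≡ 64^2 = 4096 ≡ 877 (mod 1073)
8^8 ≡ 877^2 = 769129 ≡ 861 (mod 1073)
8^16 ≡ 861^2 = 741321 ≡ 951 (mod 1073)
8^32 ≡ 951^2 = 904401 ≡ 935 (mod 1073)
8^64 ≡ 935^2 = 874225 ≡ 803 (mod 1073)
8^128 ≡ 803^2 = 644809 ≡ 1009 (mod 1073)
8^256 ≡ 1009^2 = 1018081 ≡ 877 (mod 1073)
8^512 ≡ 877^2 = 769129 ≡ 861 (mod 1073)
8^1024 ≡ 861^2 = 741321 ≡ 951 (mod 1073)
1072 = 1024 + 32 + 16 in binary powers of 2.
So 8^1072 ≡ 951 · 935 · 951 ≡ 803 (mod 1073).
Since 803 ≠ 1, base 8 is a Fermat witness: 1073 is composite.

803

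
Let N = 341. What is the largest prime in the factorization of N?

31

341 = 11 · 31
31 is prime.
So 341 = 11 · 31; the largest prime factor is 31.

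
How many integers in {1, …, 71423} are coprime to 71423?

63000

Factor: 71423 = 11 · 43 · 151.
φ(71423) = (11−1) · (43−1) · (151−1) = 10 · 42 · 150 = 63000.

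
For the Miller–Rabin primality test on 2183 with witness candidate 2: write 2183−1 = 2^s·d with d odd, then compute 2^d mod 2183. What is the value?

642

2183 − 1 = 2182 = 2^1 · 1091, so d = 1091.
2^1 ≡ 2 (mod 2183)
2^2 ≡ 2^2 = 4 ≡ 4 (mod 2183)
2^4 ≡ 4^2 = 16 ≡ 16 (mod 2183)
2^8 ≡ 16^2 = 256 ≡ 256 (mod 2183)
2^16 ≡ 256^2 = 65536 ≡ 46 (mod 2183)
2^32 ≡ 46^2 = 2116 ≡ 2116 (mod 2183)
2^64 ≡ 2116^2 = 4477456 ≡ 123 (mod 2183)
2^128 ≡ 123^2 = 15129 ≡ 2031 (mod 2183)
2^256 ≡ 2031^2 = 4124961 ≡ 1274 (mod 2183)
2^512 ≡ 1274^2 = 1623076 ≡ 1107 (mod 2183)
2^1024 ≡ 1107^2 = 1225449 ≡ 786 (mod 2183)
1091 = 1024 + 64 + 2 + 1 in binary powers of 2.
So 2^1091 ≡ 786 · 123 · 4 · 2 ≡ 642 (mod 2183).
Squaring chain: 642; never reaches −1, so base 2 is a Miller–Rabin witness that 2183 is composite.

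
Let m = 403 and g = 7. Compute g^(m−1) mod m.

233

7^1 ≡ 7 (mod 403)
7^2 ≡ 7^2 = 49 ≡ 49 (mod 403)
7^4 ≡ 49^2 = 2401 ≡ 386 (mod 403)
7^8 ≡ 386^2 = 148996 ≡ 289 (mod 403)
7^16 ≡ 289^2 = 83521 ≡ 100 (mod 403)
7^32 ≡ 100^2 = 10000 ≡ 328 (mod 403)
7^64 ≡ 328^2 = 107584 ≡ 386 (mod 403)
7^128 ≡ 386^2 = 148996 ≡ 289 (mod 403)
7^256 ≡ 289^2 = 83521 ≡ 100 (mod 403)
402 = 256 + 128 + 16 + 2 in binary powers of 2.
So 7^402 ≡ 100 · 289 · 100 · 49 ≡ 233 (mod 403).
Since 233 ≠ 1, base 7 is a Fermat witness: 403 is composite.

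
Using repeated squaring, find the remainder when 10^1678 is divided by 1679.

10^1 ≡ 10 (mod 1679)
10^2 ≡ 10^2 = 100 ≡ 100 (mod 1679)
10^4 ≡ 100^2 = 10000 ≡ 1605 (mod 1679)
10^8 ≡ 1605^2 = 2576025 ≡ 439 (mod 1679)
10^16 ≡ 439^2 = 192721 ≡ 1315 (mod 1679)
10^32 ≡ 1315^2 = 1729225 ≡ 1534 (mod 1679)
10^64 ≡ 1534^2 = 2353156 ≡ 877 (mod 1679)
10^128 ≡ 877^2 = 769129 ≡ 147 (mod 1679)
10^256 ≡ 147^2 = 21609 ≡ 1461 (mod 1679)
10^512 ≡ 1461^2 = 2134521 ≡ 512 (mod 1679)
10^1024 ≡ 512^2 = 262144 ≡ 220 (mod 1679)
1678 = 1024 + 512 + 128 + 8 + 4 + 2 in binary powers of 2.
So 10^1678 ≡ 220 · 512 · 147 · 439 · 1605 · 100 ≡ 995 (mod 1679).
Since 995 ≠ 1, base 10 is a Fermat witness: 1679 is composite.

995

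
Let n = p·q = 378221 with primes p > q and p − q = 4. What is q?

Since p = q + 4, we have 378221 = q(q + 4), so q² + 4q − 378221 = 0.
Discriminant: 4² + 4·378221 = 16 + 1512884 = 1512900; √1512900 = 1230.
q = (−4 + 1230)/2 = 613, and p = q + 4 = 617.
Check: 613 · 617 = 378221.

613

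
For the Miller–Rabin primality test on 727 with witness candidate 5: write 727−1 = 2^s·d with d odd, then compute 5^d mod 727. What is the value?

727 − 1 = 726 = 2^1 · 363, so d = 363.
5^1 ≡ 5 (mod 727)
5^2 ≡ 5^2 = 25 ≡ 25 (mod 727)
5^4 ≡ 25^2 = 625 ≡ 625 (mod 727)
5^8 ≡ 625^2 = 390625 ≡ 226 (mod 727)
5^16 ≡ 226^2 = 51076 ≡ 186 (mod 727)
5^32 ≡ 186^2 = 34596 ≡ 427 (mod 727)
5^64 ≡ 427^2 = 182329 ≡ 579 (mod 727)
5^128 ≡ 579^2 = 335241 ≡ 94 (mod 727)
5^256 ≡ 94^2 = 8836 ≡ 112 (mod 727)
363 = 256 + 64 + 32 + 8 + 2 + 1 in binary powers of 2.
So 5^363 ≡ 112 · 579 · 427 · 226 · 25 · 5 ≡ 726 (mod 727).
Since 5^d ≡ 726 (mod 727), base 5 does not prove 727 composite.

726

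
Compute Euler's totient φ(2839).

2656

Factor: 2839 = 17 · 167.
φ(2839) = (17−1) · (167−1) = 16 · 166 = 2656.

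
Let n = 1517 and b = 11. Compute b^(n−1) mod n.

359

11^1 ≡ 11 (mod 1517)
11^2 ≡ 11^2 = 121 ≡ 121 (mod 1517)
11^4 ≡ 121^2 = 14641 ≡ 988 (mod 1517)
11^8 ≡ 988^2 = 976144 ≡ 713 (mod 1517)
11^16 ≡ 713^2 = 508369 ≡ 174 (mod 1517)
11^32 ≡ 174^2 = 30276 ≡ 1453 (mod 1517)
11^64 ≡ 1453^2 = 2111209 ≡ 1062 (mod 1517)
11^128 ≡ 1062^2 = 1127844 ≡ 713 (mod 1517)
11^256 ≡ 713^2 = 508369 ≡ 174 (mod 1517)
11^512 ≡ 174^2 = 30276 ≡ 1453 (mod 1517)
11^1024 ≡ 1453^2 = 2111209 ≡ 1062 (mod 1517)
1516 = 1024 + 256 + 128 + 64 + 32 + 8 + 4 in binary powers of 2.
So 11^1516 ≡ 1062 · 174 · 713 · 1062 · 1453 · 713 · 988 ≡ 359 (mod 1517).
Since 359 ≠ 1, base 11 is a Fermat witness: 1517 is composite.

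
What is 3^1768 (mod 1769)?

3^1 ≡ 3 (mod 1769)
3^2 ≡ 3^2 = 9 ≡ 9 (mod 1769)
3^4 ≡ 9^2 = 81 ≡ 81 (mod 1769)
3^8 ≡ 81^2 = 6561 ≡ 1254 (mod 1769)
3^16 ≡ 1254^2 = 1572516 ≡ 1644 (mod 1769)
3^32 ≡ 1644^2 = 2702736 ≡ 1473 (mod 1769)
3^64 ≡ 1473^2 = 2169729 ≡ 935 (mod 1769)
3^128 ≡ 935^2 = 874225 ≡ 339 (mod 1769)
3^256 ≡ 339^2 = 114921 ≡ 1705 (mod 1769)
3^512 ≡ 1705^2 = 2907025 ≡ 558 (mod 1769)
3^1024 ≡ 558^2 = 311364 ≡ 20 (mod 1769)
1768 = 1024 + 512 + 128 + 64 + 32 + 8 in binary powers of 2.
So 3^1768 ≡ 20 · 558 · 339 · 935 · 1473 · 1254 ≡ 400 (mod 1769).
Since 400 ≠ 1, base 3 is a Fermat witness: 1769 is composite.

400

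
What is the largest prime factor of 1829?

1829 = 31 · 59
59 is prime.
So 1829 = 31 · 59; the largest prime factor is 59.

59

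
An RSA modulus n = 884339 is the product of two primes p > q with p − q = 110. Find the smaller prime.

887

Since p = q + 110, we have 884339 = q(q + 110), so q² + 110q − 884339 = 0.
Discriminant: 110² + 4·884339 = 12100 + 3537356 = 3549456; √3549456 = 1884.
q = (−110 + 1884)/2 = 887, and p = q + 110 = 997.
Check: 887 · 997 = 884339.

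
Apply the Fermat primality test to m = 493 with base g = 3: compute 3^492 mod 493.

310

3^1 ≡ 3 (mod 493)
3^2 ≡ 3^2 = 9 ≡ 9 (mod 493)
3^4 ≡ 9^2 = 81 ≡ 81 (mod 493)
3^8 ≡ 81^2 = 6561 ≡ 152 (mod 493)
3^16 ≡ 152^2 = 23104 ≡ 426 (mod 493)
3^32 ≡ 426^2 = 181476 ≡ 52 (mod 493)
3^64 ≡ 52^2 = 2704 ≡ 239 (mod 493)
3^128 ≡ 239^2 = 57121 ≡ 426 (mod 493)
3^256 ≡ 426^2 = 181476 ≡ 52 (mod 493)
492 = 256 + 128 + 64 + 32 + 8 + 4 in binary powers of 2.
So 3^492 ≡ 52 · 426 · 239 · 52 · 152 · 81 ≡ 310 (mod 493).
Since 310 ≠ 1, base 3 is a Fermat witness: 493 is composite.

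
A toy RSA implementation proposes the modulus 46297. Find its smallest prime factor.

46297 is odd.
Digit sum 28, not divisible by 3.
Ends in 7: not divisible by 5.
7: 46297 = 7·6613 + 6
11: 46297 = 11·4208 + 9
13: 46297 = 13·3561 + 4
17: 46297 = 17·2723 + 6
19: 46297 = 19·2436 + 13
23: 46297 = 23·2012 + 21
29: 46297 = 29·1596 + 13
31: 46297 = 31·1493 + 14
37: 46297 = 37·1251 + 10
41: 46297 = 41·1129 + 8
43: 46297 = 43·1076 + 29
47: 46297 = 47·985 + 2
53: 46297 = 53·873 + 28
59: 46297 = 59·784 + 41
61: 46297 = 61·758 + 59
67: 46297 = 67·691

67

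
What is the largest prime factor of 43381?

71

43381 = 13 · 3337
3337 = 47 · 71
71 is prime.
So 43381 = 13 · 47 · 71; the largest prime factor is 71.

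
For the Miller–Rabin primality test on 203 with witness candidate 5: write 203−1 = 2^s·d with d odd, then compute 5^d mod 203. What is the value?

203 − 1 = 202 = 2^1 · 101, so d = 101.
5^1 ≡ 5 (mod 203)
5^2 ≡ 5^2 = 25 ≡ 25 (mod 203)
5^4 ≡ 25^2 = 625 ≡ 16 (mod 203)
5^8 ≡ 16^2 = 256 ≡ 53 (mod 203)
5^16 ≡ 53^2 = 2809 ≡ 170 (mod 203)
5^32 ≡ 170^2 = 28900 ≡ 74 (mod 203)
5^64 ≡ 74^2 = 5476 ≡ 198 (mod 203)
101 = 64 + 32 + 4 + 1 in binary powers of 2.
So 5^101 ≡ 198 · 74 · 16 · 5 ≡ 38 (mod 203).
Squaring chain: 38; never reaches −1, so base 5 is a Miller–Rabin witness that 203 is composite.

38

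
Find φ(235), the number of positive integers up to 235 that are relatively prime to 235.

Factor: 235 = 5 · 47.
φ(235) = (5−1) · (47−1) = 4 · 46 = 184.

184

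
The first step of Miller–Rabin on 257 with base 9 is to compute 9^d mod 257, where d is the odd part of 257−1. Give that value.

9

257 − 1 = 256 = 2^8 · 1, so d = 1.
9^1 ≡ 9 (mod 257)
1 = 1 in binary powers of 2.
So 9^1 ≡ 9 ≡ 9 (mod 257).
Squaring chain: 9 → 81 → 136 → 249 → 64 → 241 → 256 → 1; reaches −1, so base 9 does not prove 257 composite.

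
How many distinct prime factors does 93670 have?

93670 = 2 · 46835
46835 = 5 · 9367
9367 = 17 · 551
551 = 19 · 29
93670 = 2 · 5 · 17 · 19 · 29, which has 5 distinct prime factors.

5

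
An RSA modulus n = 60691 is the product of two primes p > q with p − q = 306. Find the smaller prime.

137

Since p = q + 306, we have 60691 = q(q + 306), so q² + 306q − 60691 = 0.
Discriminant: 306² + 4·60691 = 93636 + 242764 = 336400; √336400 = 580.
q = (−306 + 580)/2 = 137, and p = q + 306 = 443.
Check: 137 · 443 = 60691.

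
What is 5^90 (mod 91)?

64

5^1 ≡ 5 (mod 91)
5^2 ≡ 5^2 = 25 ≡ 25 (mod 91)
5^4 ≡ 25^2 = 625 ≡ 79 (mod 91)
5^8 ≡ 79^2 = 6241 ≡ 53 (mod 91)
5^16 ≡ 53^2 = 2809 ≡ 79 (mod 91)
5^32 ≡ 79^2 = 6241 ≡ 53 (mod 91)
5^64 ≡ 53^2 = 2809 ≡ 79 (mod 91)
90 = 64 + 16 + 8 + 2 in binary powers of 2.
So 5^90 ≡ 79 · 79 · 53 · 25 ≡ 64 (mod 91).
Since 64 ≠ 1, base 5 is a Fermat witness: 91 is composite.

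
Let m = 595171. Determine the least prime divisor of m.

23

595171 is odd.
Digit sum 28, not divisible by 3.
Ends in 1: not divisible by 5.
7: 595171 = 7·85024 + 3
11: 595171 = 11·54106 + 5
13: 595171 = 13·45782 + 5
17: 595171 = 17·35010 + 1
19: 595171 = 19·31324 + 15
23: 595171 = 23·25877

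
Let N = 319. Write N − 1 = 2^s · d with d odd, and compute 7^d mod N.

319 − 1 = 318 = 2^1 · 159, so d = 159.
7^1 ≡ 7 (mod 319)
7^2 ≡ 7^2 = 49 ≡ 49 (mod 319)
7^4 ≡ 49^2 = 2401 ≡ 168 (mod 319)
7^8 ≡ 168^2 = 28224 ≡ 152 (mod 319)
7^16 ≡ 152^2 = 23104 ≡ 136 (mod 319)
7^32 ≡ 136^2 = 18496 ≡ 313 (mod 319)
7^64 ≡ 313^2 = 97969 ≡ 36 (mod 319)
7^128 ≡ 36^2 = 1296 ≡ 20 (mod 319)
159 = 128 + 16 + 8 + 4 + 2 + 1 in binary powers of 2.
So 7^159 ≡ 20 · 136 · 152 · 168 · 49 · 7 ≡ 74 (mod 319).
Squaring chain: 74; never reaches −1, so base 7 is a Miller–Rabin witness that 319 is composite.

74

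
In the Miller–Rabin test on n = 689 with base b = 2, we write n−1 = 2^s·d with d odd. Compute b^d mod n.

50

689 − 1 = 688 = 2^4 · 43, so d = 43.
2^1 ≡ 2 (mod 689)
2^2 ≡ 2^2 = 4 ≡ 4 (mod 689)
2^4 ≡ 4^2 = 16 ≡ 16 (mod 689)
2^8 ≡ 16^2 = 256 ≡ 256 (mod 689)
2^16 ≡ 256^2 = 65536 ≡ 81 (mod 689)
2^32 ≡ 81^2 = 6561 ≡ 360 (mod 689)
43 = 32 + 8 + 2 + 1 in binary powers of 2.
So 2^43 ≡ 360 · 256 · 4 · 2 ≡ 50 (mod 689).
Squaring chain: 50 → 433 → 81 → 360; never reaches −1, so base 2 is a Miller–Rabin witness that 689 is composite.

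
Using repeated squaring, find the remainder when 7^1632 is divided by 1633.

1458

7^1 ≡ 7 (mod 1633)
7^2 ≡ 7^2 = 49 ≡ 49 (mod 1633)
7^4 ≡ 49^2 = 2401 ≡ 768 (mod 1633)
7^8 ≡ 768^2 = 589824 ≡ 311 (mod 1633)
7^16 ≡ 311^2 = 96721 ≡ 374 (mod 1633)
7^32 ≡ 374^2 = 139876 ≡ 1071 (mod 1633)
7^64 ≡ 1071^2 = 1147041 ≡ 675 (mod 1633)
7^128 ≡ 675^2 = 455625 ≡ 18 (mod 1633)
7^256 ≡ 18^2 = 324 ≡ 324 (mod 1633)
7^512 ≡ 324^2 = 104976 ≡ 464 (mod 1633)
7^1024 ≡ 464^2 = 215296 ≡ 1373 (mod 1633)
1632 = 1024 + 512 + 64 + 32 in binary powers of 2.
So 7^1632 ≡ 1373 · 464 · 675 · 1071 ≡ 1458 (mod 1633).
Since 1458 ≠ 1, base 7 is a Fermat witness: 1633 is composite.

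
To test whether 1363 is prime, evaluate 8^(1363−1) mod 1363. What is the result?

8^1 ≡ 8 (mod 1363)
8^2 ≡ 8^2 = 64 ≡ 64 (mod 1363)
8^4 ≡ 64^2 = 4096 ≡ 7 (mod 1363)
8^8 ≡ 7^2 = 49 ≡ 49 (mod 1363)
8^16 ≡ 49^2 = 2401 ≡ 1038 (mod 1363)
8^32 ≡ 1038^2 = 1077444 ≡ 674 (mod 1363)
8^64 ≡ 674^2 = 454276 ≡ 397 (mod 1363)
8^128 ≡ 397^2 = 157609 ≡ 864 (mod 1363)
8^256 ≡ 864^2 = 746496 ≡ 935 (mod 1363)
8^512 ≡ 935^2 = 874225 ≡ 542 (mod 1363)
8^1024 ≡ 542^2 = 293764 ≡ 719 (mod 1363)
1362 = 1024 + 256 + 64 + 16 + 2 in binary powers of 2.
So 8^1362 ≡ 719 · 935 · 397 · 1038 · 64 ≡ 573 (mod 1363).
Since 573 ≠ 1, base 8 is a Fermat witness: 1363 is composite.

573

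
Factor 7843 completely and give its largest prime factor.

31

7843 = 11 · 713
713 = 23 · 31
31 is prime.
So 7843 = 11 · 23 · 31; the largest prime factor is 31.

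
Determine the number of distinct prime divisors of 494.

494 = 2 · 247
247 = 13 · 19
494 = 2 · 13 · 19, which has 3 distinct prime factors.

3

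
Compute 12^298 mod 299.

12^1 ≡ 12 (mod 299)
12^2 ≡ 12^2 = 144 ≡ 144 (mod 299)
12^4 ≡ 144^2 = 20736 ≡ 105 (mod 299)
12^8 ≡ 105^2 = 11025 ≡ 261 (mod 299)
12^16 ≡ 261^2 = 68121 ≡ 248 (mod 299)
12^32 ≡ 248^2 = 61504 ≡ 209 (mod 299)
12^64 ≡ 209^2 = 43681 ≡ 27 (mod 299)
12^128 ≡ 27^2 = 729 ≡ 131 (mod 299)
12^256 ≡ 131^2 = 17161 ≡ 118 (mod 299)
298 = 256 + 32 + 8 + 2 in binary powers of 2.
So 12^298 ≡ 118 · 209 · 261 · 144 ≡ 196 (mod 299).
Since 196 ≠ 1, base 12 is a Fermat witness: 299 is composite.

196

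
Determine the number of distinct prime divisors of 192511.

3

192511 = 11^2 · 1591
1591 = 37 · 43
192511 = 11^2 · 37 · 43, which has 3 distinct prime factors.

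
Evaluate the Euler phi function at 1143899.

1106560

Factor: 1143899 = 53 · 113 · 191.
φ(1143899) = (53−1) · (113−1) · (191−1) = 52 · 112 · 190 = 1106560.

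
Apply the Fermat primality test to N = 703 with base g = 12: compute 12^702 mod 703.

12^1 ≡ 12 (mod 703)
12^2 ≡ 12^2 = 144 ≡ 144 (mod 703)
12^4 ≡ 144^2 = 20736 ≡ 349 (mod 703)
12^8 ≡ 349^2 = 121801 ≡ 182 (mod 703)
12^16 ≡ 182^2 = 33124 ≡ 83 (mod 703)
12^32 ≡ 83^2 = 6889 ≡ 562 (mod 703)
12^64 ≡ 562^2 = 315844 ≡ 197 (mod 703)
12^128 ≡ 197^2 = 38809 ≡ 144 (mod 703)
12^256 ≡ 144^2 = 20736 ≡ 349 (mod 703)
12^512 ≡ 349^2 = 121801 ≡ 182 (mod 703)
702 = 512 + 128 + 32 + 16 + 8 + 4 + 2 in binary powers of 2.
So 12^702 ≡ 182 · 144 · 562 · 83 · 182 · 349 · 144 ≡ 1 (mod 703).
Since the result is 1, base 12 gives no evidence that 703 is composite.

1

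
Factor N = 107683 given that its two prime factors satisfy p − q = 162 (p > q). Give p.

Since p = q + 162, we have 107683 = q(q + 162), so q² + 162q − 107683 = 0.
Discriminant: 162² + 4·107683 = 26244 + 430732 = 456976; √456976 = 676.
q = (−162 + 676)/2 = 257, and p = q + 162 = 419.
Check: 257 · 419 = 107683.

419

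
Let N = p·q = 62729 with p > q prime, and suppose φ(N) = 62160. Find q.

φ(n) = (p−1)(q−1) = n − (p+q) + 1, so p + q = 62729 − 62160 + 1 = 570.
p and q are the roots of t² − 570t + 62729 = 0.
Discriminant: 570² − 4·62729 = 324900 − 250916 = 73984; √73984 = 272.
q = (570 − 272)/2 = 149, p = (570 + 272)/2 = 421.
Check: 149 · 421 = 62729.

149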